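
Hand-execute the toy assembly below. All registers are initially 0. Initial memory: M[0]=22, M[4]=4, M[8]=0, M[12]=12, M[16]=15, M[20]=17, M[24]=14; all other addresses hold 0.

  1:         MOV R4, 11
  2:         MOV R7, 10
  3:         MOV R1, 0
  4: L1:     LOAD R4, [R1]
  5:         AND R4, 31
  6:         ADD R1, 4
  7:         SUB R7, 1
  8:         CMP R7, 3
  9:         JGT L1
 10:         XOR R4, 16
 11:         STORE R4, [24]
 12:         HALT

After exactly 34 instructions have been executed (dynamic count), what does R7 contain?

after MOV R4, 11: R4=11
after MOV R7, 10: R7=10
after MOV R1, 0: R1=0
after LOAD R4, [R1]: R4=M[0]=22
after AND R4, 31: R4=22&31=22
after ADD R1, 4: R1=0+4=4
after SUB R7, 1: R7=10-1=9
CMP R7, 3  (cmp 9,3)
JGT L1: taken
after LOAD R4, [R1]: R4=M[4]=4
after AND R4, 31: R4=4&31=4
after ADD R1, 4: R1=4+4=8
after SUB R7, 1: R7=9-1=8
CMP R7, 3  (cmp 8,3)
JGT L1: taken
after LOAD R4, [R1]: R4=M[8]=0
after AND R4, 31: R4=0&31=0
after ADD R1, 4: R1=8+4=12
after SUB R7, 1: R7=8-1=7
CMP R7, 3  (cmp 7,3)
JGT L1: taken
after LOAD R4, [R1]: R4=M[12]=12
after AND R4, 31: R4=12&31=12
after ADD R1, 4: R1=12+4=16
after SUB R7, 1: R7=7-1=6
CMP R7, 3  (cmp 6,3)
JGT L1: taken
after LOAD R4, [R1]: R4=M[16]=15
after AND R4, 31: R4=15&31=15
after ADD R1, 4: R1=16+4=20
after SUB R7, 1: R7=6-1=5
CMP R7, 3  (cmp 5,3)
JGT L1: taken
after LOAD R4, [R1]: R4=M[20]=17
After step 34: R7 = 5.

5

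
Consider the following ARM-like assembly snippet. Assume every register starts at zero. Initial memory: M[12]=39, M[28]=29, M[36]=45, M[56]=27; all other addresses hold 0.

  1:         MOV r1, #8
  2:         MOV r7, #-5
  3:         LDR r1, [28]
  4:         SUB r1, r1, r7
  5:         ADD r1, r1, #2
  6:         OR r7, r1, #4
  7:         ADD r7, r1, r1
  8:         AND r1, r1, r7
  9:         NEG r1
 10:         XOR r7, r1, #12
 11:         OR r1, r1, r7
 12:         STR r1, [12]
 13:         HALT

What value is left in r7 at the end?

r1=8
r7=-5
r1=M[28]=29
r1=29-(-5)=34
r1=34+2=36
r7=36|4=36
r7=36+36=72
r1=36&72=0
r1=-(0)=0
r7=0^12=12
r1=0|12=12
STR r1, [12] → M[12]=12
halt.

12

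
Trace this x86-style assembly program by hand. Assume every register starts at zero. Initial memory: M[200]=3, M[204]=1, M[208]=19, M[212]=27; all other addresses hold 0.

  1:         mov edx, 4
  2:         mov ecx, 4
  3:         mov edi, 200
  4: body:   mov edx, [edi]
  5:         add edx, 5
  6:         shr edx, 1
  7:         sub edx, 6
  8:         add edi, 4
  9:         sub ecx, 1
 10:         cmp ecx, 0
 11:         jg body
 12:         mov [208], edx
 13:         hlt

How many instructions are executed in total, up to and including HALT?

after mov edx, 4: edx=4
after mov ecx, 4: ecx=4
after mov edi, 200: edi=200
after mov edx, [edi]: edx=M[200]=3
after add edx, 5: edx=3+5=8
after shr edx, 1: edx=8>>1=4
after sub edx, 6: edx=4-6=-2
after add edi, 4: edi=200+4=204
after sub ecx, 1: ecx=4-1=3
cmp ecx, 0  (cmp 3,0)
jg body: taken
after mov edx, [edi]: edx=M[204]=1
after add edx, 5: edx=1+5=6
after shr edx, 1: edx=6>>1=3
after sub edx, 6: edx=3-6=-3
after add edi, 4: edi=204+4=208
after sub ecx, 1: ecx=3-1=2
cmp ecx, 0  (cmp 2,0)
jg body: taken
after mov edx, [edi]: edx=M[208]=19
after add edx, 5: edx=19+5=24
after shr edx, 1: edx=24>>1=12
after sub edx, 6: edx=12-6=6
after add edi, 4: edi=208+4=212
after sub ecx, 1: ecx=2-1=1
cmp ecx, 0  (cmp 1,0)
jg body: taken
after mov edx, [edi]: edx=M[212]=27
after add edx, 5: edx=27+5=32
after shr edx, 1: edx=32>>1=16
after sub edx, 6: edx=16-6=10
after add edi, 4: edi=212+4=216
after sub ecx, 1: ecx=1-1=0
cmp ecx, 0  (cmp 0,0)
jg body: not taken
mov [208], edx → M[208]=10
halt.
Total executed instructions: 37.

37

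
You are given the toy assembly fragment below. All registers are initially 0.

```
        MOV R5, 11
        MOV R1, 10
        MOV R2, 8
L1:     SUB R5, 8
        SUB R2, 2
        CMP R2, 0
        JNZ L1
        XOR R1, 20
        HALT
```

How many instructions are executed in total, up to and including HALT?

21

MOV R5, 11 → R5=11
MOV R1, 10 → R1=10
MOV R2, 8 → R2=8
SUB R5, 8 → R5=11-8=3
SUB R2, 2 → R2=8-2=6
CMP R2, 0  (cmp 6,0)
JNZ L1: taken
SUB R5, 8 → R5=3-8=-5
SUB R2, 2 → R2=6-2=4
CMP R2, 0  (cmp 4,0)
JNZ L1: taken
SUB R5, 8 → R5=(-5)-8=-13
SUB R2, 2 → R2=4-2=2
CMP R2, 0  (cmp 2,0)
JNZ L1: taken
SUB R5, 8 → R5=(-13)-8=-21
SUB R2, 2 → R2=2-2=0
CMP R2, 0  (cmp 0,0)
JNZ L1: not taken
XOR R1, 20 → R1=10^20=30
halt.
Total executed instructions: 21.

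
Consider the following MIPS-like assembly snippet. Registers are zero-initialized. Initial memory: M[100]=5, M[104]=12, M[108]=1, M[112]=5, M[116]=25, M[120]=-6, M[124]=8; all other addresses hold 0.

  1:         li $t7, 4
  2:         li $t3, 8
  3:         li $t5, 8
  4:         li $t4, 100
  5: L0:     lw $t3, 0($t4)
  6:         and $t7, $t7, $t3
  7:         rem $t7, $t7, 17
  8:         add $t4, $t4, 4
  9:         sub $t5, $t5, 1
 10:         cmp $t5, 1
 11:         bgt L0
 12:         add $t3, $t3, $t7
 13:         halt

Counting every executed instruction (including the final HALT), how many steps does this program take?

after li $t7, 4: $t7=4
after li $t3, 8: $t3=8
after li $t5, 8: $t5=8
after li $t4, 100: $t4=100
after lw $t3, 0($t4): $t3=M[100]=5
after and $t7, $t7, $t3: $t7=4&5=4
after rem $t7, $t7, 17: $t7=4%17=4
after add $t4, $t4, 4: $t4=100+4=104
after sub $t5, $t5, 1: $t5=8-1=7
cmp $t5, 1  (cmp 7,1)
bgt L0: taken
after lw $t3, 0($t4): $t3=M[104]=12
after and $t7, $t7, $t3: $t7=4&12=4
after rem $t7, $t7, 17: $t7=4%17=4
after add $t4, $t4, 4: $t4=104+4=108
after sub $t5, $t5, 1: $t5=7-1=6
cmp $t5, 1  (cmp 6,1)
bgt L0: taken
after lw $t3, 0($t4): $t3=M[108]=1
after and $t7, $t7, $t3: $t7=4&1=0
after rem $t7, $t7, 17: $t7=0%17=0
after add $t4, $t4, 4: $t4=108+4=112
after sub $t5, $t5, 1: $t5=6-1=5
cmp $t5, 1  (cmp 5,1)
bgt L0: taken
after lw $t3, 0($t4): $t3=M[112]=5
after and $t7, $t7, $t3: $t7=0&5=0
after rem $t7, $t7, 17: $t7=0%17=0
after add $t4, $t4, 4: $t4=112+4=116
after sub $t5, $t5, 1: $t5=5-1=4
cmp $t5, 1  (cmp 4,1)
bgt L0: taken
after lw $t3, 0($t4): $t3=M[116]=25
after and $t7, $t7, $t3: $t7=0&25=0
after rem $t7, $t7, 17: $t7=0%17=0
after add $t4, $t4, 4: $t4=116+4=120
after sub $t5, $t5, 1: $t5=4-1=3
cmp $t5, 1  (cmp 3,1)
bgt L0: taken
after lw $t3, 0($t4): $t3=M[120]=-6
after and $t7, $t7, $t3: $t7=0&(-6)=0
after rem $t7, $t7, 17: $t7=0%17=0
after add $t4, $t4, 4: $t4=120+4=124
after sub $t5, $t5, 1: $t5=3-1=2
cmp $t5, 1  (cmp 2,1)
bgt L0: taken
after lw $t3, 0($t4): $t3=M[124]=8
after and $t7, $t7, $t3: $t7=0&8=0
after rem $t7, $t7, 17: $t7=0%17=0
after add $t4, $t4, 4: $t4=124+4=128
after sub $t5, $t5, 1: $t5=2-1=1
cmp $t5, 1  (cmp 1,1)
bgt L0: not taken
after add $t3, $t3, $t7: $t3=8+0=8
halt.
Total executed instructions: 55.

55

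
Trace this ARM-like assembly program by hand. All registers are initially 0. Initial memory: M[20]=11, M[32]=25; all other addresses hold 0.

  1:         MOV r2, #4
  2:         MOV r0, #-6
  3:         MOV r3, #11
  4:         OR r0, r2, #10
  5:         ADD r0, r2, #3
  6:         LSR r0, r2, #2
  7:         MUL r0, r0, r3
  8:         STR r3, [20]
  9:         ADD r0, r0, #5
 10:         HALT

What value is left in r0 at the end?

MOV r2, #4 → r2=4
MOV r0, #-6 → r0=-6
MOV r3, #11 → r3=11
OR r0, r2, #10 → r0=4|10=14
ADD r0, r2, #3 → r0=4+3=7
LSR r0, r2, #2 → r0=4>>2=1
MUL r0, r0, r3 → r0=1*11=11
STR r3, [20] → M[20]=11
ADD r0, r0, #5 → r0=11+5=16
halt.

16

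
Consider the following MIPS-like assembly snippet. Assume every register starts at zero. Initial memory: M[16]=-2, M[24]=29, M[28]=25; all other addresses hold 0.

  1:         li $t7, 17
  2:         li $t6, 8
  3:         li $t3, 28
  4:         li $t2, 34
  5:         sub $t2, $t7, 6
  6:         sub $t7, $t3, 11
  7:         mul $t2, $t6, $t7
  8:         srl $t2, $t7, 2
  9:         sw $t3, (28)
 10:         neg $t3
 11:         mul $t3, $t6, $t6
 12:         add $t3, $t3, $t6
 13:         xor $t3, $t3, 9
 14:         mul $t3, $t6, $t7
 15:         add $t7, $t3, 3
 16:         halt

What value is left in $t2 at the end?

4

li $t7, 17 → $t7=17
li $t6, 8 → $t6=8
li $t3, 28 → $t3=28
li $t2, 34 → $t2=34
sub $t2, $t7, 6 → $t2=17-6=11
sub $t7, $t3, 11 → $t7=28-11=17
mul $t2, $t6, $t7 → $t2=8*17=136
srl $t2, $t7, 2 → $t2=17>>2=4
sw $t3, (28) → M[28]=28
neg $t3 → $t3=-(28)=-28
mul $t3, $t6, $t6 → $t3=8*8=64
add $t3, $t3, $t6 → $t3=64+8=72
xor $t3, $t3, 9 → $t3=72^9=65
mul $t3, $t6, $t7 → $t3=8*17=136
add $t7, $t3, 3 → $t7=136+3=139
halt.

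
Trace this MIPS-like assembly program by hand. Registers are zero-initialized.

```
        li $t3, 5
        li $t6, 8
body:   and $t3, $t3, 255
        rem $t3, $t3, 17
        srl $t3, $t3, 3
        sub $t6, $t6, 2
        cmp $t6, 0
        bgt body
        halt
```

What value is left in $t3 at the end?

0

li $t3, 5 → $t3=5
li $t6, 8 → $t6=8
and $t3, $t3, 255 → $t3=5&255=5
rem $t3, $t3, 17 → $t3=5%17=5
srl $t3, $t3, 3 → $t3=5>>3=0
sub $t6, $t6, 2 → $t6=8-2=6
cmp $t6, 0  (cmp 6,0)
bgt body: taken
and $t3, $t3, 255 → $t3=0&255=0
rem $t3, $t3, 17 → $t3=0%17=0
srl $t3, $t3, 3 → $t3=0>>3=0
sub $t6, $t6, 2 → $t6=6-2=4
cmp $t6, 0  (cmp 4,0)
bgt body: taken
and $t3, $t3, 255 → $t3=0&255=0
rem $t3, $t3, 17 → $t3=0%17=0
srl $t3, $t3, 3 → $t3=0>>3=0
sub $t6, $t6, 2 → $t6=4-2=2
cmp $t6, 0  (cmp 2,0)
bgt body: taken
and $t3, $t3, 255 → $t3=0&255=0
rem $t3, $t3, 17 → $t3=0%17=0
srl $t3, $t3, 3 → $t3=0>>3=0
sub $t6, $t6, 2 → $t6=2-2=0
cmp $t6, 0  (cmp 0,0)
bgt body: not taken
halt.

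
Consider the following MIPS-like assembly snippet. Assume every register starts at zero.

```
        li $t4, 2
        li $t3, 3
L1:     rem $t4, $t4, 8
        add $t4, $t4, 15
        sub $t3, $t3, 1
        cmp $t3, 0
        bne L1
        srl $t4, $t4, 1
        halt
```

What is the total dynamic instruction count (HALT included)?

19

after li $t4, 2: $t4=2
after li $t3, 3: $t3=3
after rem $t4, $t4, 8: $t4=2%8=2
after add $t4, $t4, 15: $t4=2+15=17
after sub $t3, $t3, 1: $t3=3-1=2
cmp $t3, 0  (cmp 2,0)
bne L1: taken
after rem $t4, $t4, 8: $t4=17%8=1
after add $t4, $t4, 15: $t4=1+15=16
after sub $t3, $t3, 1: $t3=2-1=1
cmp $t3, 0  (cmp 1,0)
bne L1: taken
after rem $t4, $t4, 8: $t4=16%8=0
after add $t4, $t4, 15: $t4=0+15=15
after sub $t3, $t3, 1: $t3=1-1=0
cmp $t3, 0  (cmp 0,0)
bne L1: not taken
after srl $t4, $t4, 1: $t4=15>>1=7
halt.
Total executed instructions: 19.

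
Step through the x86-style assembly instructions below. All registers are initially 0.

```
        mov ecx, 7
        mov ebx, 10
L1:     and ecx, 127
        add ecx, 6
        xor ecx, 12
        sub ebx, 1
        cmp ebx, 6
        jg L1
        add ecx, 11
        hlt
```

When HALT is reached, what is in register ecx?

58

after mov ecx, 7: ecx=7
after mov ebx, 10: ebx=10
after and ecx, 127: ecx=7&127=7
after add ecx, 6: ecx=7+6=13
after xor ecx, 12: ecx=13^12=1
after sub ebx, 1: ebx=10-1=9
cmp ebx, 6  (cmp 9,6)
jg L1: taken
after and ecx, 127: ecx=1&127=1
after add ecx, 6: ecx=1+6=7
after xor ecx, 12: ecx=7^12=11
after sub ebx, 1: ebx=9-1=8
cmp ebx, 6  (cmp 8,6)
jg L1: taken
after and ecx, 127: ecx=11&127=11
after add ecx, 6: ecx=11+6=17
after xor ecx, 12: ecx=17^12=29
after sub ebx, 1: ebx=8-1=7
cmp ebx, 6  (cmp 7,6)
jg L1: taken
after and ecx, 127: ecx=29&127=29
after add ecx, 6: ecx=29+6=35
after xor ecx, 12: ecx=35^12=47
after sub ebx, 1: ebx=7-1=6
cmp ebx, 6  (cmp 6,6)
jg L1: not taken
after add ecx, 11: ecx=47+11=58
halt.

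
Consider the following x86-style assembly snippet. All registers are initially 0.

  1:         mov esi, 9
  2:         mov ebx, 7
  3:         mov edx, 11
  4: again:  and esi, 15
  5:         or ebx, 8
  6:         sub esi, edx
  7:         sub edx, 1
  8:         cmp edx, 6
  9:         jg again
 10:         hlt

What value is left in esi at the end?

-4

esi=9
ebx=7
edx=11
esi=9&15=9
ebx=7|8=15
esi=9-11=-2
edx=11-1=10
cmp edx, 6  (cmp 10,6)
jg again: taken
esi=(-2)&15=14
ebx=15|8=15
esi=14-10=4
edx=10-1=9
cmp edx, 6  (cmp 9,6)
jg again: taken
esi=4&15=4
ebx=15|8=15
esi=4-9=-5
edx=9-1=8
cmp edx, 6  (cmp 8,6)
jg again: taken
esi=(-5)&15=11
ebx=15|8=15
esi=11-8=3
edx=8-1=7
cmp edx, 6  (cmp 7,6)
jg again: taken
esi=3&15=3
ebx=15|8=15
esi=3-7=-4
edx=7-1=6
cmp edx, 6  (cmp 6,6)
jg again: not taken
halt.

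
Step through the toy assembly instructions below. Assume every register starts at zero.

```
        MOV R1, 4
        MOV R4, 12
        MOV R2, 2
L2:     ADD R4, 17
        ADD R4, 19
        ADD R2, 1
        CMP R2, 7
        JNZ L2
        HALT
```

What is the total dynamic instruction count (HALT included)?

R1=4
R4=12
R2=2
R4=12+17=29
R4=29+19=48
R2=2+1=3
CMP R2, 7  (cmp 3,7)
JNZ L2: taken
R4=48+17=65
R4=65+19=84
R2=3+1=4
CMP R2, 7  (cmp 4,7)
JNZ L2: taken
R4=84+17=101
R4=101+19=120
R2=4+1=5
CMP R2, 7  (cmp 5,7)
JNZ L2: taken
R4=120+17=137
R4=137+19=156
R2=5+1=6
CMP R2, 7  (cmp 6,7)
JNZ L2: taken
R4=156+17=173
R4=173+19=192
R2=6+1=7
CMP R2, 7  (cmp 7,7)
JNZ L2: not taken
halt.
Total executed instructions: 29.

29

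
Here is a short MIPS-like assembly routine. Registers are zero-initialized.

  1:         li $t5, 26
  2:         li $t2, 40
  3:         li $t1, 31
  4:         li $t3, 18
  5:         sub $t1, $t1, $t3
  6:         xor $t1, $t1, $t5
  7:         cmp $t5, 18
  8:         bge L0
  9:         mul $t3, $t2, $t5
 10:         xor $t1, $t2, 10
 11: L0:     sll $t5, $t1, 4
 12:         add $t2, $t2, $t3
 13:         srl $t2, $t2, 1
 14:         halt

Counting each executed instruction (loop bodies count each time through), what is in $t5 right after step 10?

$t5=26
$t2=40
$t1=31
$t3=18
$t1=31-18=13
$t1=13^26=23
cmp $t5, 18  (cmp 26,18)
bge L0: taken
$t5=23<<4=368
$t2=40+18=58
After step 10: $t5 = 368.

368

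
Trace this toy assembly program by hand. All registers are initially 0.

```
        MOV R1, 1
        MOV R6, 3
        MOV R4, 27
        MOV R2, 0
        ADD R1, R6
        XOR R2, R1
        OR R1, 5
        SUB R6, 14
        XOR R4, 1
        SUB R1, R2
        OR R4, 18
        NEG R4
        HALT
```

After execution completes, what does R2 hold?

4

after MOV R1, 1: R1=1
after MOV R6, 3: R6=3
after MOV R4, 27: R4=27
after MOV R2, 0: R2=0
after ADD R1, R6: R1=1+3=4
after XOR R2, R1: R2=0^4=4
after OR R1, 5: R1=4|5=5
after SUB R6, 14: R6=3-14=-11
after XOR R4, 1: R4=27^1=26
after SUB R1, R2: R1=5-4=1
after OR R4, 18: R4=26|18=26
after NEG R4: R4=-(26)=-26
halt.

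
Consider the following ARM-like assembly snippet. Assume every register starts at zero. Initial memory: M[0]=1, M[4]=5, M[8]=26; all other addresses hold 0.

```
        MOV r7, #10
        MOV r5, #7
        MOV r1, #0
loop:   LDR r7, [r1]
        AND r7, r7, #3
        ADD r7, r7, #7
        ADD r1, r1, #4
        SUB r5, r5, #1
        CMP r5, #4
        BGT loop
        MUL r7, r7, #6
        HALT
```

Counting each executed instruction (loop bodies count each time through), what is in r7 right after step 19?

MOV r7, #10 → r7=10
MOV r5, #7 → r5=7
MOV r1, #0 → r1=0
LDR r7, [r1] → r7=M[0]=1
AND r7, r7, #3 → r7=1&3=1
ADD r7, r7, #7 → r7=1+7=8
ADD r1, r1, #4 → r1=0+4=4
SUB r5, r5, #1 → r5=7-1=6
CMP r5, #4  (cmp 6,4)
BGT loop: taken
LDR r7, [r1] → r7=M[4]=5
AND r7, r7, #3 → r7=5&3=1
ADD r7, r7, #7 → r7=1+7=8
ADD r1, r1, #4 → r1=4+4=8
SUB r5, r5, #1 → r5=6-1=5
CMP r5, #4  (cmp 5,4)
BGT loop: taken
LDR r7, [r1] → r7=M[8]=26
AND r7, r7, #3 → r7=26&3=2
After step 19: r7 = 2.

2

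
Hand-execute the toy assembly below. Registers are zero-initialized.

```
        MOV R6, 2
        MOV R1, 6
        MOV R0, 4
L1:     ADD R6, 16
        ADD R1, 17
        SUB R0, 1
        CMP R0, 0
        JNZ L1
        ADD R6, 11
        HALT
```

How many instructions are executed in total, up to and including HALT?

R6=2
R1=6
R0=4
R6=2+16=18
R1=6+17=23
R0=4-1=3
CMP R0, 0  (cmp 3,0)
JNZ L1: taken
R6=18+16=34
R1=23+17=40
R0=3-1=2
CMP R0, 0  (cmp 2,0)
JNZ L1: taken
R6=34+16=50
R1=40+17=57
R0=2-1=1
CMP R0, 0  (cmp 1,0)
JNZ L1: taken
R6=50+16=66
R1=57+17=74
R0=1-1=0
CMP R0, 0  (cmp 0,0)
JNZ L1: not taken
R6=66+11=77
halt.
Total executed instructions: 25.

25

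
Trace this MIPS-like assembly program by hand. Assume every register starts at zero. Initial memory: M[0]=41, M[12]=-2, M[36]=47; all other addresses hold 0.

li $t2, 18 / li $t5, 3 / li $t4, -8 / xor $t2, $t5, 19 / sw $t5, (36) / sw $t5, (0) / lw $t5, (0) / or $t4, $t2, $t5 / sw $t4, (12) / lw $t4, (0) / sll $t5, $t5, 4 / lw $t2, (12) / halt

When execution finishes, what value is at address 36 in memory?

$t2=18
$t5=3
$t4=-8
$t2=3^19=16
sw $t5, (36) → M[36]=3
sw $t5, (0) → M[0]=3
$t5=M[0]=3
$t4=16|3=19
sw $t4, (12) → M[12]=19
$t4=M[0]=3
$t5=3<<4=48
$t2=M[12]=19
halt.

3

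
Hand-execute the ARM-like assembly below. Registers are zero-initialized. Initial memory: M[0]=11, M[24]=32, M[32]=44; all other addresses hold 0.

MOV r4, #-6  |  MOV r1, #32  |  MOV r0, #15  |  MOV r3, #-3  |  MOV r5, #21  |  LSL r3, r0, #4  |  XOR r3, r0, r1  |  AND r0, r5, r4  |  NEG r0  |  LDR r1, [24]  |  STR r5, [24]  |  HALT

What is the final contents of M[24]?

MOV r4, #-6 → r4=-6
MOV r1, #32 → r1=32
MOV r0, #15 → r0=15
MOV r3, #-3 → r3=-3
MOV r5, #21 → r5=21
LSL r3, r0, #4 → r3=15<<4=240
XOR r3, r0, r1 → r3=15^32=47
AND r0, r5, r4 → r0=21&(-6)=16
NEG r0 → r0=-(16)=-16
LDR r1, [24] → r1=M[24]=32
STR r5, [24] → M[24]=21
halt.

21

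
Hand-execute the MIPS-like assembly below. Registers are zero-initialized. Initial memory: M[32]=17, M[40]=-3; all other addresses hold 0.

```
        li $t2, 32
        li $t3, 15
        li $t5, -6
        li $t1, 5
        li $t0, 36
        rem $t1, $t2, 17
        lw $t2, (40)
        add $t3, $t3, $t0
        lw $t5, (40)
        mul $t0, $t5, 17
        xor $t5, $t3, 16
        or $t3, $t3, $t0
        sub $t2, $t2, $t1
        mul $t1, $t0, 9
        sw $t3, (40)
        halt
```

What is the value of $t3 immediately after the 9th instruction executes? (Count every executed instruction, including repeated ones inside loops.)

li $t2, 32 → $t2=32
li $t3, 15 → $t3=15
li $t5, -6 → $t5=-6
li $t1, 5 → $t1=5
li $t0, 36 → $t0=36
rem $t1, $t2, 17 → $t1=32%17=15
lw $t2, (40) → $t2=M[40]=-3
add $t3, $t3, $t0 → $t3=15+36=51
lw $t5, (40) → $t5=M[40]=-3
After step 9: $t3 = 51.

51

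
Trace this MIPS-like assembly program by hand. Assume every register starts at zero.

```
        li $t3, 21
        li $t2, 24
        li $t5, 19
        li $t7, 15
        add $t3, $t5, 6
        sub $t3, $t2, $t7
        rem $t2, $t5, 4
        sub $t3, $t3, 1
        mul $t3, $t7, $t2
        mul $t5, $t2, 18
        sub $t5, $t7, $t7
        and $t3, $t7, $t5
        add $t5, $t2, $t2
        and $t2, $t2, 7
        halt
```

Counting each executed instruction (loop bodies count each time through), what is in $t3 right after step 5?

li $t3, 21 → $t3=21
li $t2, 24 → $t2=24
li $t5, 19 → $t5=19
li $t7, 15 → $t7=15
add $t3, $t5, 6 → $t3=19+6=25
After step 5: $t3 = 25.

25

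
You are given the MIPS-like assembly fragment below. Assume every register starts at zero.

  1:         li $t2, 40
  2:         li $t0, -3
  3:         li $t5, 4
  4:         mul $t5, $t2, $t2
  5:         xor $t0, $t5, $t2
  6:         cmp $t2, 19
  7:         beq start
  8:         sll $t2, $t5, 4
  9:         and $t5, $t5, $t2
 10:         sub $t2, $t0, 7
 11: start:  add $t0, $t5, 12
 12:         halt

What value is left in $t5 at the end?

$t2=40
$t0=-3
$t5=4
$t5=40*40=1600
$t0=1600^40=1640
cmp $t2, 19  (cmp 40,19)
beq start: not taken
$t2=1600<<4=25600
$t5=1600&25600=1024
$t2=1640-7=1633
$t0=1024+12=1036
halt.

1024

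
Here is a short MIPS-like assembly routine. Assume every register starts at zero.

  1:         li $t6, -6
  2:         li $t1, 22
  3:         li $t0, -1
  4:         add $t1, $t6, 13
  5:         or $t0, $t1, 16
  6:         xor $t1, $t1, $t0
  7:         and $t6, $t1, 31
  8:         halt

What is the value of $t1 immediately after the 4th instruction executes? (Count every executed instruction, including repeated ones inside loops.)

7

after li $t6, -6: $t6=-6
after li $t1, 22: $t1=22
after li $t0, -1: $t0=-1
after add $t1, $t6, 13: $t1=(-6)+13=7
After step 4: $t1 = 7.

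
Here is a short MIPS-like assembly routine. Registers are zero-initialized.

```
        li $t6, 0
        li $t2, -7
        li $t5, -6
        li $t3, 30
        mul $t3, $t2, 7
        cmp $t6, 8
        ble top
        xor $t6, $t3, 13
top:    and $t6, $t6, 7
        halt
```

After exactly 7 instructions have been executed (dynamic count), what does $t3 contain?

-49

$t6=0
$t2=-7
$t5=-6
$t3=30
$t3=(-7)*7=-49
cmp $t6, 8  (cmp 0,8)
ble top: taken
After step 7: $t3 = -49.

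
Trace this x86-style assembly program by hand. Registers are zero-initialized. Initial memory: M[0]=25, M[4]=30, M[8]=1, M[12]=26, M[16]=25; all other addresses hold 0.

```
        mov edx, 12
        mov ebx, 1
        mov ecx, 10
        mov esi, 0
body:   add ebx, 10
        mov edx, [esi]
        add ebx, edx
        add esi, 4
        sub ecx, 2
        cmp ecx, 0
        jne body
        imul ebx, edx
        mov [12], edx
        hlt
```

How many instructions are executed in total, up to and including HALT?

mov edx, 12 → edx=12
mov ebx, 1 → ebx=1
mov ecx, 10 → ecx=10
mov esi, 0 → esi=0
add ebx, 10 → ebx=1+10=11
mov edx, [esi] → edx=M[0]=25
add ebx, edx → ebx=11+25=36
add esi, 4 → esi=0+4=4
sub ecx, 2 → ecx=10-2=8
cmp ecx, 0  (cmp 8,0)
jne body: taken
add ebx, 10 → ebx=36+10=46
mov edx, [esi] → edx=M[4]=30
add ebx, edx → ebx=46+30=76
add esi, 4 → esi=4+4=8
sub ecx, 2 → ecx=8-2=6
cmp ecx, 0  (cmp 6,0)
jne body: taken
add ebx, 10 → ebx=76+10=86
mov edx, [esi] → edx=M[8]=1
add ebx, edx → ebx=86+1=87
add esi, 4 → esi=8+4=12
sub ecx, 2 → ecx=6-2=4
cmp ecx, 0  (cmp 4,0)
jne body: taken
add ebx, 10 → ebx=87+10=97
mov edx, [esi] → edx=M[12]=26
add ebx, edx → ebx=97+26=123
add esi, 4 → esi=12+4=16
sub ecx, 2 → ecx=4-2=2
cmp ecx, 0  (cmp 2,0)
jne body: taken
add ebx, 10 → ebx=123+10=133
mov edx, [esi] → edx=M[16]=25
add ebx, edx → ebx=133+25=158
add esi, 4 → esi=16+4=20
sub ecx, 2 → ecx=2-2=0
cmp ecx, 0  (cmp 0,0)
jne body: not taken
imul ebx, edx → ebx=158*25=3950
mov [12], edx → M[12]=25
halt.
Total executed instructions: 42.

42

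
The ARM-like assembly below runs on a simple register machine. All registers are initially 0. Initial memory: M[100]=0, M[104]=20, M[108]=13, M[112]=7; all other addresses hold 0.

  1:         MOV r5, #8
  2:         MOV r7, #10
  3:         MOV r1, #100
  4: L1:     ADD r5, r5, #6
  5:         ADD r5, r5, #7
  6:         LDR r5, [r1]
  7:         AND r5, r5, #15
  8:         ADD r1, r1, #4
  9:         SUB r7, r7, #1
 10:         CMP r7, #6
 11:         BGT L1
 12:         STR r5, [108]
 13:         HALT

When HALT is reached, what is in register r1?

116

MOV r5, #8 → r5=8
MOV r7, #10 → r7=10
MOV r1, #100 → r1=100
ADD r5, r5, #6 → r5=8+6=14
ADD r5, r5, #7 → r5=14+7=21
LDR r5, [r1] → r5=M[100]=0
AND r5, r5, #15 → r5=0&15=0
ADD r1, r1, #4 → r1=100+4=104
SUB r7, r7, #1 → r7=10-1=9
CMP r7, #6  (cmp 9,6)
BGT L1: taken
ADD r5, r5, #6 → r5=0+6=6
ADD r5, r5, #7 → r5=6+7=13
LDR r5, [r1] → r5=M[104]=20
AND r5, r5, #15 → r5=20&15=4
ADD r1, r1, #4 → r1=104+4=108
SUB r7, r7, #1 → r7=9-1=8
CMP r7, #6  (cmp 8,6)
BGT L1: taken
ADD r5, r5, #6 → r5=4+6=10
ADD r5, r5, #7 → r5=10+7=17
LDR r5, [r1] → r5=M[108]=13
AND r5, r5, #15 → r5=13&15=13
ADD r1, r1, #4 → r1=108+4=112
SUB r7, r7, #1 → r7=8-1=7
CMP r7, #6  (cmp 7,6)
BGT L1: taken
ADD r5, r5, #6 → r5=13+6=19
ADD r5, r5, #7 → r5=19+7=26
LDR r5, [r1] → r5=M[112]=7
AND r5, r5, #15 → r5=7&15=7
ADD r1, r1, #4 → r1=112+4=116
SUB r7, r7, #1 → r7=7-1=6
CMP r7, #6  (cmp 6,6)
BGT L1: not taken
STR r5, [108] → M[108]=7
halt.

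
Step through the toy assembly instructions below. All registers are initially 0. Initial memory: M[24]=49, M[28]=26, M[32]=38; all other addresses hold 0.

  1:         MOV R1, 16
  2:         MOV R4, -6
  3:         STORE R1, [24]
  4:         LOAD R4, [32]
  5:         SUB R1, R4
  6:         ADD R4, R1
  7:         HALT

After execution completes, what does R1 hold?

R1=16
R4=-6
STORE R1, [24] → M[24]=16
R4=M[32]=38
R1=16-38=-22
R4=38+(-22)=16
halt.

-22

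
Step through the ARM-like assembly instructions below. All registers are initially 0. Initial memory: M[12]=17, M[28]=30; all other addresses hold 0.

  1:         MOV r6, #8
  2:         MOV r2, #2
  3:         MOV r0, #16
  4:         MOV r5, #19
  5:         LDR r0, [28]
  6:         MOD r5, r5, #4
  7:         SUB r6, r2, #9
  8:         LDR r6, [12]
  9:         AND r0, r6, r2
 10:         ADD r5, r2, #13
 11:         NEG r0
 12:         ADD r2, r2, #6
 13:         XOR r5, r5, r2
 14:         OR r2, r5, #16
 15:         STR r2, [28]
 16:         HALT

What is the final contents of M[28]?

23

r6=8
r2=2
r0=16
r5=19
r0=M[28]=30
r5=19%4=3
r6=2-9=-7
r6=M[12]=17
r0=17&2=0
r5=2+13=15
r0=-(0)=0
r2=2+6=8
r5=15^8=7
r2=7|16=23
STR r2, [28] → M[28]=23
halt.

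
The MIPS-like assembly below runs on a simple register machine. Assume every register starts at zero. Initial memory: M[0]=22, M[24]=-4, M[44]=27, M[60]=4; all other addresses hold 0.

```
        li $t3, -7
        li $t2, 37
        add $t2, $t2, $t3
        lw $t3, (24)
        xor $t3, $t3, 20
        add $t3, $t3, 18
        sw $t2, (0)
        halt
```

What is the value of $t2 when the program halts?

30

after li $t3, -7: $t3=-7
after li $t2, 37: $t2=37
after add $t2, $t2, $t3: $t2=37+(-7)=30
after lw $t3, (24): $t3=M[24]=-4
after xor $t3, $t3, 20: $t3=(-4)^20=-24
after add $t3, $t3, 18: $t3=(-24)+18=-6
sw $t2, (0) → M[0]=30
halt.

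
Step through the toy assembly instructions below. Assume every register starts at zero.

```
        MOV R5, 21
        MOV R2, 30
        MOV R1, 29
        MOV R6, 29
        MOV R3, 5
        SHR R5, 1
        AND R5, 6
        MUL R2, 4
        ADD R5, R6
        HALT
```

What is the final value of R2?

120

after MOV R5, 21: R5=21
after MOV R2, 30: R2=30
after MOV R1, 29: R1=29
after MOV R6, 29: R6=29
after MOV R3, 5: R3=5
after SHR R5, 1: R5=21>>1=10
after AND R5, 6: R5=10&6=2
after MUL R2, 4: R2=30*4=120
after ADD R5, R6: R5=2+29=31
halt.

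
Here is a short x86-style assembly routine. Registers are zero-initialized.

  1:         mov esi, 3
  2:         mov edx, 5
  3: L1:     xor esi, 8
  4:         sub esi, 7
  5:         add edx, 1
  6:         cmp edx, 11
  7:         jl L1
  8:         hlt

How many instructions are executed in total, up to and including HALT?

esi=3
edx=5
esi=3^8=11
esi=11-7=4
edx=5+1=6
cmp edx, 11  (cmp 6,11)
jl L1: taken
esi=4^8=12
esi=12-7=5
edx=6+1=7
cmp edx, 11  (cmp 7,11)
jl L1: taken
esi=5^8=13
esi=13-7=6
edx=7+1=8
cmp edx, 11  (cmp 8,11)
jl L1: taken
esi=6^8=14
esi=14-7=7
edx=8+1=9
cmp edx, 11  (cmp 9,11)
jl L1: taken
esi=7^8=15
esi=15-7=8
edx=9+1=10
cmp edx, 11  (cmp 10,11)
jl L1: taken
esi=8^8=0
esi=0-7=-7
edx=10+1=11
cmp edx, 11  (cmp 11,11)
jl L1: not taken
halt.
Total executed instructions: 33.

33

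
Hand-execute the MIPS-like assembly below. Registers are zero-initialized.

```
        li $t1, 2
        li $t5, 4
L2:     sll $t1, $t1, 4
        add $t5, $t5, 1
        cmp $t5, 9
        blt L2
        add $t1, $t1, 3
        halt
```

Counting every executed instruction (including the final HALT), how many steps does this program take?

li $t1, 2 → $t1=2
li $t5, 4 → $t5=4
sll $t1, $t1, 4 → $t1=2<<4=32
add $t5, $t5, 1 → $t5=4+1=5
cmp $t5, 9  (cmp 5,9)
blt L2: taken
sll $t1, $t1, 4 → $t1=32<<4=512
add $t5, $t5, 1 → $t5=5+1=6
cmp $t5, 9  (cmp 6,9)
blt L2: taken
sll $t1, $t1, 4 → $t1=512<<4=8192
add $t5, $t5, 1 → $t5=6+1=7
cmp $t5, 9  (cmp 7,9)
blt L2: taken
sll $t1, $t1, 4 → $t1=8192<<4=131072
add $t5, $t5, 1 → $t5=7+1=8
cmp $t5, 9  (cmp 8,9)
blt L2: taken
sll $t1, $t1, 4 → $t1=131072<<4=2097152
add $t5, $t5, 1 → $t5=8+1=9
cmp $t5, 9  (cmp 9,9)
blt L2: not taken
add $t1, $t1, 3 → $t1=2097152+3=2097155
halt.
Total executed instructions: 24.

24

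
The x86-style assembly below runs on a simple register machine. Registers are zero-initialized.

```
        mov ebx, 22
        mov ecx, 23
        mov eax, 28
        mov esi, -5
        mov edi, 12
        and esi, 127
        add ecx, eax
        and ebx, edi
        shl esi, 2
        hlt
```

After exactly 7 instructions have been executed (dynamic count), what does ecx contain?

ebx=22
ecx=23
eax=28
esi=-5
edi=12
esi=(-5)&127=123
ecx=23+28=51
After step 7: ecx = 51.

51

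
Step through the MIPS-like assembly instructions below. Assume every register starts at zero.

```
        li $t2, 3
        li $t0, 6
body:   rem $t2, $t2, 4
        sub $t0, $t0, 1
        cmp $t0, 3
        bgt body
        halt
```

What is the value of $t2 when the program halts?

$t2=3
$t0=6
$t2=3%4=3
$t0=6-1=5
cmp $t0, 3  (cmp 5,3)
bgt body: taken
$t2=3%4=3
$t0=5-1=4
cmp $t0, 3  (cmp 4,3)
bgt body: taken
$t2=3%4=3
$t0=4-1=3
cmp $t0, 3  (cmp 3,3)
bgt body: not taken
halt.

3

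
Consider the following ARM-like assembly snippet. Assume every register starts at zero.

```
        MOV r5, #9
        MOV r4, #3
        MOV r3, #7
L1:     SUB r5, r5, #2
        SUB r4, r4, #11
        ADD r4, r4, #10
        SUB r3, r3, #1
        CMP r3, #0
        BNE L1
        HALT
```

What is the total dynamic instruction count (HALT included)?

46

MOV r5, #9 → r5=9
MOV r4, #3 → r4=3
MOV r3, #7 → r3=7
SUB r5, r5, #2 → r5=9-2=7
SUB r4, r4, #11 → r4=3-11=-8
ADD r4, r4, #10 → r4=(-8)+10=2
SUB r3, r3, #1 → r3=7-1=6
CMP r3, #0  (cmp 6,0)
BNE L1: taken
SUB r5, r5, #2 → r5=7-2=5
SUB r4, r4, #11 → r4=2-11=-9
ADD r4, r4, #10 → r4=(-9)+10=1
SUB r3, r3, #1 → r3=6-1=5
CMP r3, #0  (cmp 5,0)
BNE L1: taken
SUB r5, r5, #2 → r5=5-2=3
SUB r4, r4, #11 → r4=1-11=-10
ADD r4, r4, #10 → r4=(-10)+10=0
SUB r3, r3, #1 → r3=5-1=4
CMP r3, #0  (cmp 4,0)
BNE L1: taken
SUB r5, r5, #2 → r5=3-2=1
SUB r4, r4, #11 → r4=0-11=-11
ADD r4, r4, #10 → r4=(-11)+10=-1
SUB r3, r3, #1 → r3=4-1=3
CMP r3, #0  (cmp 3,0)
BNE L1: taken
SUB r5, r5, #2 → r5=1-2=-1
SUB r4, r4, #11 → r4=(-1)-11=-12
ADD r4, r4, #10 → r4=(-12)+10=-2
SUB r3, r3, #1 → r3=3-1=2
CMP r3, #0  (cmp 2,0)
BNE L1: taken
SUB r5, r5, #2 → r5=(-1)-2=-3
SUB r4, r4, #11 → r4=(-2)-11=-13
ADD r4, r4, #10 → r4=(-13)+10=-3
SUB r3, r3, #1 → r3=2-1=1
CMP r3, #0  (cmp 1,0)
BNE L1: taken
SUB r5, r5, #2 → r5=(-3)-2=-5
SUB r4, r4, #11 → r4=(-3)-11=-14
ADD r4, r4, #10 → r4=(-14)+10=-4
SUB r3, r3, #1 → r3=1-1=0
CMP r3, #0  (cmp 0,0)
BNE L1: not taken
halt.
Total executed instructions: 46.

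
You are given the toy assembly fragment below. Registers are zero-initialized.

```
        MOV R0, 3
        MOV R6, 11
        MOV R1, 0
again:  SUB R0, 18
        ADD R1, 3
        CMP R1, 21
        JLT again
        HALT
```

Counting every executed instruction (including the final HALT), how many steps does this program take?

R0=3
R6=11
R1=0
R0=3-18=-15
R1=0+3=3
CMP R1, 21  (cmp 3,21)
JLT again: taken
R0=(-15)-18=-33
R1=3+3=6
CMP R1, 21  (cmp 6,21)
JLT again: taken
R0=(-33)-18=-51
R1=6+3=9
CMP R1, 21  (cmp 9,21)
JLT again: taken
R0=(-51)-18=-69
R1=9+3=12
CMP R1, 21  (cmp 12,21)
JLT again: taken
R0=(-69)-18=-87
R1=12+3=15
CMP R1, 21  (cmp 15,21)
JLT again: taken
R0=(-87)-18=-105
R1=15+3=18
CMP R1, 21  (cmp 18,21)
JLT again: taken
R0=(-105)-18=-123
R1=18+3=21
CMP R1, 21  (cmp 21,21)
JLT again: not taken
halt.
Total executed instructions: 32.

32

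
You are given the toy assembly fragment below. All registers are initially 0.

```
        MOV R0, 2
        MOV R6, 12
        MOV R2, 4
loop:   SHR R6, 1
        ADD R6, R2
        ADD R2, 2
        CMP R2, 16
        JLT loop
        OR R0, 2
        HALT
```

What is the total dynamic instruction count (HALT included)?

35

MOV R0, 2 → R0=2
MOV R6, 12 → R6=12
MOV R2, 4 → R2=4
SHR R6, 1 → R6=12>>1=6
ADD R6, R2 → R6=6+4=10
ADD R2, 2 → R2=4+2=6
CMP R2, 16  (cmp 6,16)
JLT loop: taken
SHR R6, 1 → R6=10>>1=5
ADD R6, R2 → R6=5+6=11
ADD R2, 2 → R2=6+2=8
CMP R2, 16  (cmp 8,16)
JLT loop: taken
SHR R6, 1 → R6=11>>1=5
ADD R6, R2 → R6=5+8=13
ADD R2, 2 → R2=8+2=10
CMP R2, 16  (cmp 10,16)
JLT loop: taken
SHR R6, 1 → R6=13>>1=6
ADD R6, R2 → R6=6+10=16
ADD R2, 2 → R2=10+2=12
CMP R2, 16  (cmp 12,16)
JLT loop: taken
SHR R6, 1 → R6=16>>1=8
ADD R6, R2 → R6=8+12=20
ADD R2, 2 → R2=12+2=14
CMP R2, 16  (cmp 14,16)
JLT loop: taken
SHR R6, 1 → R6=20>>1=10
ADD R6, R2 → R6=10+14=24
ADD R2, 2 → R2=14+2=16
CMP R2, 16  (cmp 16,16)
JLT loop: not taken
OR R0, 2 → R0=2|2=2
halt.
Total executed instructions: 35.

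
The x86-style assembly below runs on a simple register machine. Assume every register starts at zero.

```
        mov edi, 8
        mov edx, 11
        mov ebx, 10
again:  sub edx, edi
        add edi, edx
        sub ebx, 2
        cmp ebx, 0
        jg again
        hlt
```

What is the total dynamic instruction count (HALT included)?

edi=8
edx=11
ebx=10
edx=11-8=3
edi=8+3=11
ebx=10-2=8
cmp ebx, 0  (cmp 8,0)
jg again: taken
edx=3-11=-8
edi=11+(-8)=3
ebx=8-2=6
cmp ebx, 0  (cmp 6,0)
jg again: taken
edx=(-8)-3=-11
edi=3+(-11)=-8
ebx=6-2=4
cmp ebx, 0  (cmp 4,0)
jg again: taken
edx=(-11)-(-8)=-3
edi=(-8)+(-3)=-11
ebx=4-2=2
cmp ebx, 0  (cmp 2,0)
jg again: taken
edx=(-3)-(-11)=8
edi=(-11)+8=-3
ebx=2-2=0
cmp ebx, 0  (cmp 0,0)
jg again: not taken
halt.
Total executed instructions: 29.

29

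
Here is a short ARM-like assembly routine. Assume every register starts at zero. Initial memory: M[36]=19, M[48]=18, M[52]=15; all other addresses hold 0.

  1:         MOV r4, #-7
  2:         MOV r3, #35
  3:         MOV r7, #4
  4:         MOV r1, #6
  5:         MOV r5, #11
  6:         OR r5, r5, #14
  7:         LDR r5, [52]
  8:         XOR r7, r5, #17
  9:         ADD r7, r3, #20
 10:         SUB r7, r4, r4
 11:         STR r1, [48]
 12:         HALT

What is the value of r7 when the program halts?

MOV r4, #-7 → r4=-7
MOV r3, #35 → r3=35
MOV r7, #4 → r7=4
MOV r1, #6 → r1=6
MOV r5, #11 → r5=11
OR r5, r5, #14 → r5=11|14=15
LDR r5, [52] → r5=M[52]=15
XOR r7, r5, #17 → r7=15^17=30
ADD r7, r3, #20 → r7=35+20=55
SUB r7, r4, r4 → r7=(-7)-(-7)=0
STR r1, [48] → M[48]=6
halt.

0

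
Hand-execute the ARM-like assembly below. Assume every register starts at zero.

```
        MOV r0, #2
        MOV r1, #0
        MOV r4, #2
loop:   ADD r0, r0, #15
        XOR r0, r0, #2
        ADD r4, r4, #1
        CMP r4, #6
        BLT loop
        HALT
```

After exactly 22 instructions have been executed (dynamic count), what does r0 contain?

r0=2
r1=0
r4=2
r0=2+15=17
r0=17^2=19
r4=2+1=3
CMP r4, #6  (cmp 3,6)
BLT loop: taken
r0=19+15=34
r0=34^2=32
r4=3+1=4
CMP r4, #6  (cmp 4,6)
BLT loop: taken
r0=32+15=47
r0=47^2=45
r4=4+1=5
CMP r4, #6  (cmp 5,6)
BLT loop: taken
r0=45+15=60
r0=60^2=62
r4=5+1=6
CMP r4, #6  (cmp 6,6)
After step 22: r0 = 62.

62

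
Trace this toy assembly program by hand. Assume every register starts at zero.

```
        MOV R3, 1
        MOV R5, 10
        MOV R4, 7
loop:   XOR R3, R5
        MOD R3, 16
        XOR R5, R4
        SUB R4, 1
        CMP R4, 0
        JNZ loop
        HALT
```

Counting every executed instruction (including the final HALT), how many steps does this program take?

46

MOV R3, 1 → R3=1
MOV R5, 10 → R5=10
MOV R4, 7 → R4=7
XOR R3, R5 → R3=1^10=11
MOD R3, 16 → R3=11%16=11
XOR R5, R4 → R5=10^7=13
SUB R4, 1 → R4=7-1=6
CMP R4, 0  (cmp 6,0)
JNZ loop: taken
XOR R3, R5 → R3=11^13=6
MOD R3, 16 → R3=6%16=6
XOR R5, R4 → R5=13^6=11
SUB R4, 1 → R4=6-1=5
CMP R4, 0  (cmp 5,0)
JNZ loop: taken
XOR R3, R5 → R3=6^11=13
MOD R3, 16 → R3=13%16=13
XOR R5, R4 → R5=11^5=14
SUB R4, 1 → R4=5-1=4
CMP R4, 0  (cmp 4,0)
JNZ loop: taken
XOR R3, R5 → R3=13^14=3
MOD R3, 16 → R3=3%16=3
XOR R5, R4 → R5=14^4=10
SUB R4, 1 → R4=4-1=3
CMP R4, 0  (cmp 3,0)
JNZ loop: taken
XOR R3, R5 → R3=3^10=9
MOD R3, 16 → R3=9%16=9
XOR R5, R4 → R5=10^3=9
SUB R4, 1 → R4=3-1=2
CMP R4, 0  (cmp 2,0)
JNZ loop: taken
XOR R3, R5 → R3=9^9=0
MOD R3, 16 → R3=0%16=0
XOR R5, R4 → R5=9^2=11
SUB R4, 1 → R4=2-1=1
CMP R4, 0  (cmp 1,0)
JNZ loop: taken
XOR R3, R5 → R3=0^11=11
MOD R3, 16 → R3=11%16=11
XOR R5, R4 → R5=11^1=10
SUB R4, 1 → R4=1-1=0
CMP R4, 0  (cmp 0,0)
JNZ loop: not taken
halt.
Total executed instructions: 46.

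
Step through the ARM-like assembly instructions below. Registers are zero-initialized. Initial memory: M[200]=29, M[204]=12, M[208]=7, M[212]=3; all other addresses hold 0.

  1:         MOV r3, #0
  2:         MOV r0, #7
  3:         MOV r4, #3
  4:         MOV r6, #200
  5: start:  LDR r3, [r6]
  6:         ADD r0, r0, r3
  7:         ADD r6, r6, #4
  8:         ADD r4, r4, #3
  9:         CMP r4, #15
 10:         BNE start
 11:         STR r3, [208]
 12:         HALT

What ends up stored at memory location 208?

r3=0
r0=7
r4=3
r6=200
r3=M[200]=29
r0=7+29=36
r6=200+4=204
r4=3+3=6
CMP r4, #15  (cmp 6,15)
BNE start: taken
r3=M[204]=12
r0=36+12=48
r6=204+4=208
r4=6+3=9
CMP r4, #15  (cmp 9,15)
BNE start: taken
r3=M[208]=7
r0=48+7=55
r6=208+4=212
r4=9+3=12
CMP r4, #15  (cmp 12,15)
BNE start: taken
r3=M[212]=3
r0=55+3=58
r6=212+4=216
r4=12+3=15
CMP r4, #15  (cmp 15,15)
BNE start: not taken
STR r3, [208] → M[208]=3
halt.

3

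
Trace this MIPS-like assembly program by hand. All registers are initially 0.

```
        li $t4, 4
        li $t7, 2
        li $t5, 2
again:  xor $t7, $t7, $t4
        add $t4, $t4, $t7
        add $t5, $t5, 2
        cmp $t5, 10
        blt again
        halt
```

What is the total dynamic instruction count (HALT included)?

24

$t4=4
$t7=2
$t5=2
$t7=2^4=6
$t4=4+6=10
$t5=2+2=4
cmp $t5, 10  (cmp 4,10)
blt again: taken
$t7=6^10=12
$t4=10+12=22
$t5=4+2=6
cmp $t5, 10  (cmp 6,10)
blt again: taken
$t7=12^22=26
$t4=22+26=48
$t5=6+2=8
cmp $t5, 10  (cmp 8,10)
blt again: taken
$t7=26^48=42
$t4=48+42=90
$t5=8+2=10
cmp $t5, 10  (cmp 10,10)
blt again: not taken
halt.
Total executed instructions: 24.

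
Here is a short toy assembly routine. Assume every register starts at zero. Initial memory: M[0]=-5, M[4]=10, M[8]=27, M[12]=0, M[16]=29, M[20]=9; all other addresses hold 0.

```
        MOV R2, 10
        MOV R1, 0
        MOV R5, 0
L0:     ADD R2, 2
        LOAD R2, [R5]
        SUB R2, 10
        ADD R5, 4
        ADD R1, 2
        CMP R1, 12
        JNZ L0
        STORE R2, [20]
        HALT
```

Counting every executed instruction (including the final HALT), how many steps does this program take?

47

R2=10
R1=0
R5=0
R2=10+2=12
R2=M[0]=-5
R2=(-5)-10=-15
R5=0+4=4
R1=0+2=2
CMP R1, 12  (cmp 2,12)
JNZ L0: taken
R2=(-15)+2=-13
R2=M[4]=10
R2=10-10=0
R5=4+4=8
R1=2+2=4
CMP R1, 12  (cmp 4,12)
JNZ L0: taken
R2=0+2=2
R2=M[8]=27
R2=27-10=17
R5=8+4=12
R1=4+2=6
CMP R1, 12  (cmp 6,12)
JNZ L0: taken
R2=17+2=19
R2=M[12]=0
R2=0-10=-10
R5=12+4=16
R1=6+2=8
CMP R1, 12  (cmp 8,12)
JNZ L0: taken
R2=(-10)+2=-8
R2=M[16]=29
R2=29-10=19
R5=16+4=20
R1=8+2=10
CMP R1, 12  (cmp 10,12)
JNZ L0: taken
R2=19+2=21
R2=M[20]=9
R2=9-10=-1
R5=20+4=24
R1=10+2=12
CMP R1, 12  (cmp 12,12)
JNZ L0: not taken
STORE R2, [20] → M[20]=-1
halt.
Total executed instructions: 47.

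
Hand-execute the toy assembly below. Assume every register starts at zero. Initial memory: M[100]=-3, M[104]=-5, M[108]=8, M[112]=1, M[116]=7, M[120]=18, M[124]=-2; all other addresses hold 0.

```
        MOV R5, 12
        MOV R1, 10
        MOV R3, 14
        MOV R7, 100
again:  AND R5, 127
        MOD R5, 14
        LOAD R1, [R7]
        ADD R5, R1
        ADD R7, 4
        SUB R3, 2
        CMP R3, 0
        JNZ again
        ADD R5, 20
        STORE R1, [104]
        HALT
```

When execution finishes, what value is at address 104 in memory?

-2

R5=12
R1=10
R3=14
R7=100
R5=12&127=12
R5=12%14=12
R1=M[100]=-3
R5=12+(-3)=9
R7=100+4=104
R3=14-2=12
CMP R3, 0  (cmp 12,0)
JNZ again: taken
R5=9&127=9
R5=9%14=9
R1=M[104]=-5
R5=9+(-5)=4
R7=104+4=108
R3=12-2=10
CMP R3, 0  (cmp 10,0)
JNZ again: taken
R5=4&127=4
R5=4%14=4
R1=M[108]=8
R5=4+8=12
R7=108+4=112
R3=10-2=8
CMP R3, 0  (cmp 8,0)
JNZ again: taken
R5=12&127=12
R5=12%14=12
R1=M[112]=1
R5=12+1=13
R7=112+4=116
R3=8-2=6
CMP R3, 0  (cmp 6,0)
JNZ again: taken
R5=13&127=13
R5=13%14=13
R1=M[116]=7
R5=13+7=20
R7=116+4=120
R3=6-2=4
CMP R3, 0  (cmp 4,0)
JNZ again: taken
R5=20&127=20
R5=20%14=6
R1=M[120]=18
R5=6+18=24
R7=120+4=124
R3=4-2=2
CMP R3, 0  (cmp 2,0)
JNZ again: taken
R5=24&127=24
R5=24%14=10
R1=M[124]=-2
R5=10+(-2)=8
R7=124+4=128
R3=2-2=0
CMP R3, 0  (cmp 0,0)
JNZ again: not taken
R5=8+20=28
STORE R1, [104] → M[104]=-2
halt.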